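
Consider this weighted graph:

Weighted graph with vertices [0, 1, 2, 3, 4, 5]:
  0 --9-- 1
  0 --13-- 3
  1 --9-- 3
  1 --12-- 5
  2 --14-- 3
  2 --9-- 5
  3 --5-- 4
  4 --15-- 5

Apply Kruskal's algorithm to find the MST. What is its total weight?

Applying Kruskal's algorithm (sort edges by weight, add if no cycle):
  Add (3,4) w=5
  Add (0,1) w=9
  Add (1,3) w=9
  Add (2,5) w=9
  Add (1,5) w=12
  Skip (0,3) w=13 (creates cycle)
  Skip (2,3) w=14 (creates cycle)
  Skip (4,5) w=15 (creates cycle)
MST weight = 44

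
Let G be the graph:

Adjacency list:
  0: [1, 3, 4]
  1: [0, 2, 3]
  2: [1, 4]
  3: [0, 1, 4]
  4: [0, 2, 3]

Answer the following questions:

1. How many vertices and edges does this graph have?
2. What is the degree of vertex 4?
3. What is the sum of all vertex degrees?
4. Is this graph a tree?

Count: 5 vertices, 7 edges.
Vertex 4 has neighbors [0, 2, 3], degree = 3.
Handshaking lemma: 2 * 7 = 14.
A tree on 5 vertices has 4 edges. This graph has 7 edges (3 extra). Not a tree.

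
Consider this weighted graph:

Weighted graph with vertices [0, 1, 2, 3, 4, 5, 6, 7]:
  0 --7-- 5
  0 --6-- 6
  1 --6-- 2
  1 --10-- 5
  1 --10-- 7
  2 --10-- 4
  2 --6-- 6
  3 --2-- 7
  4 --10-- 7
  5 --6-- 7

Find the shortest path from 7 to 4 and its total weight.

Using Dijkstra's algorithm from vertex 7:
Shortest path: 7 -> 4
Total weight: 10 = 10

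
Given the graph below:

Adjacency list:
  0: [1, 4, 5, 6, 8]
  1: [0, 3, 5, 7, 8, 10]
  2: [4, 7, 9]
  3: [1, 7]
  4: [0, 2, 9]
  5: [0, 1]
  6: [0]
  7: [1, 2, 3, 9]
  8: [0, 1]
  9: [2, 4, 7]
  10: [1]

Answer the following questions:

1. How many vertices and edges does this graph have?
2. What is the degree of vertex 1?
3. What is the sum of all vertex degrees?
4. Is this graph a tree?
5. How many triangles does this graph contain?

Count: 11 vertices, 16 edges.
Vertex 1 has neighbors [0, 3, 5, 7, 8, 10], degree = 6.
Handshaking lemma: 2 * 16 = 32.
A tree on 11 vertices has 10 edges. This graph has 16 edges (6 extra). Not a tree.
Number of triangles = 5.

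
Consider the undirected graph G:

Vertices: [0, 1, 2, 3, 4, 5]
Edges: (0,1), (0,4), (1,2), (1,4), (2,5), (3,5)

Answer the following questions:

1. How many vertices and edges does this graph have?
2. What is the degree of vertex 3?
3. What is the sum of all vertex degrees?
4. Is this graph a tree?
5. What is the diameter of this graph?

Count: 6 vertices, 6 edges.
Vertex 3 has neighbors [5], degree = 1.
Handshaking lemma: 2 * 6 = 12.
A tree on 6 vertices has 5 edges. This graph has 6 edges (1 extra). Not a tree.
Diameter (longest shortest path) = 4.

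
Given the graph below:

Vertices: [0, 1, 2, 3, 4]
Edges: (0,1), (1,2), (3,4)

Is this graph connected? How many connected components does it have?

Checking connectivity: the graph has 2 connected component(s).
Components: [[0, 1, 2], [3, 4]]. The graph is NOT connected.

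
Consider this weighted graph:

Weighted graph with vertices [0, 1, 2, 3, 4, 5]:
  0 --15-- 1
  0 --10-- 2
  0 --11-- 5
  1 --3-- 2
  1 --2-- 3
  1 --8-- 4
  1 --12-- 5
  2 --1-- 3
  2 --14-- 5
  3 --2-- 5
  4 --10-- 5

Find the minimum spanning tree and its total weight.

Applying Kruskal's algorithm (sort edges by weight, add if no cycle):
  Add (2,3) w=1
  Add (1,3) w=2
  Add (3,5) w=2
  Skip (1,2) w=3 (creates cycle)
  Add (1,4) w=8
  Add (0,2) w=10
  Skip (4,5) w=10 (creates cycle)
  Skip (0,5) w=11 (creates cycle)
  Skip (1,5) w=12 (creates cycle)
  Skip (2,5) w=14 (creates cycle)
  Skip (0,1) w=15 (creates cycle)
MST weight = 23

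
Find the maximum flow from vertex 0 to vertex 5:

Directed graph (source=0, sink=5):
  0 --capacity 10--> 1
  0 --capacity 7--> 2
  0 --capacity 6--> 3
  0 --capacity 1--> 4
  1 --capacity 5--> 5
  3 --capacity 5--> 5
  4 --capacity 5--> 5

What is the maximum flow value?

Computing max flow:
  Flow on (0->1): 5/10
  Flow on (0->3): 5/6
  Flow on (0->4): 1/1
  Flow on (1->5): 5/5
  Flow on (3->5): 5/5
  Flow on (4->5): 1/5
Maximum flow = 11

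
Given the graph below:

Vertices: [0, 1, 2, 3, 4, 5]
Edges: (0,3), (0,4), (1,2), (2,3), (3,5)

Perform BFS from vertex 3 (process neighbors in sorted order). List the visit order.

BFS from vertex 3 (neighbors processed in ascending order):
Visit order: 3, 0, 2, 5, 4, 1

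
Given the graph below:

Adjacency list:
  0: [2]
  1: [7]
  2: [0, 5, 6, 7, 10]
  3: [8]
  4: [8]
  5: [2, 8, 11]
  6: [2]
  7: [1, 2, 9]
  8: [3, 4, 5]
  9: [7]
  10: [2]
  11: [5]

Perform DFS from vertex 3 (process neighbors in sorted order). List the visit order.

DFS from vertex 3 (neighbors processed in ascending order):
Visit order: 3, 8, 4, 5, 2, 0, 6, 7, 1, 9, 10, 11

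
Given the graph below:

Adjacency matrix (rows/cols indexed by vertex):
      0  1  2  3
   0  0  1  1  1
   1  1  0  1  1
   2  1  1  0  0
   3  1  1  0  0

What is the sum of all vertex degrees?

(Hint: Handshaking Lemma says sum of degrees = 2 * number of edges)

Count edges: 5 edges.
By Handshaking Lemma: sum of degrees = 2 * 5 = 10.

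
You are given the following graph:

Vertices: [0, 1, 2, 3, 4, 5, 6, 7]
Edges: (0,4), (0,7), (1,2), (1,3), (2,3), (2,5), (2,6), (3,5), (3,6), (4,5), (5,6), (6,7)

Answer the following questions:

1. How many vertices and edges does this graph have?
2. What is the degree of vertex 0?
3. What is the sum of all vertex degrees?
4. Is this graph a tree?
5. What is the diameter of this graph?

Count: 8 vertices, 12 edges.
Vertex 0 has neighbors [4, 7], degree = 2.
Handshaking lemma: 2 * 12 = 24.
A tree on 8 vertices has 7 edges. This graph has 12 edges (5 extra). Not a tree.
Diameter (longest shortest path) = 4.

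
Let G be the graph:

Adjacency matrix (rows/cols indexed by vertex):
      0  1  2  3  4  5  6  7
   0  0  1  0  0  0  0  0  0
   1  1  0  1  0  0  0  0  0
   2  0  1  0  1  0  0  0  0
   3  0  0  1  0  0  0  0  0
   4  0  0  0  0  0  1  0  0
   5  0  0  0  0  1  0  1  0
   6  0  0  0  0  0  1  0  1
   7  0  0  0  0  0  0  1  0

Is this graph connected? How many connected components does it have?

Checking connectivity: the graph has 2 connected component(s).
Components: [[0, 1, 2, 3], [4, 5, 6, 7]]. The graph is NOT connected.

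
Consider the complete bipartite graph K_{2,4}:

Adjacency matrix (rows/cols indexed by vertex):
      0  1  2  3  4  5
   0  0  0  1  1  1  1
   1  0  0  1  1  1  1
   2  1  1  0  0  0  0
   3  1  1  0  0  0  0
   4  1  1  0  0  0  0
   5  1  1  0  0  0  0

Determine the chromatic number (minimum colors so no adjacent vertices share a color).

K_{2,4} is bipartite: vertices split into two independent sets of size 2 and 4.
Color one set 0, the other 1. No adjacent vertices share a color.
Chromatic number = 2.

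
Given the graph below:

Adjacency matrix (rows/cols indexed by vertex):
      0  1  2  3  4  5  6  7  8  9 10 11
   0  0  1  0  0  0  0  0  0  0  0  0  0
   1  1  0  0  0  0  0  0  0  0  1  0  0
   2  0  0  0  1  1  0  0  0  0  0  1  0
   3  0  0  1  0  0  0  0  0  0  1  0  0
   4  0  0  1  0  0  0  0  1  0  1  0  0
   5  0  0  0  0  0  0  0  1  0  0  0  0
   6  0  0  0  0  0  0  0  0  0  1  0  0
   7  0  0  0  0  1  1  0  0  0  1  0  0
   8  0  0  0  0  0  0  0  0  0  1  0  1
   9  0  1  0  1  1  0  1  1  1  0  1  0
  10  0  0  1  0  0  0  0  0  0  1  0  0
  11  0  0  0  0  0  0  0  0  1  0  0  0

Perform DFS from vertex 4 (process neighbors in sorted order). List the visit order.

DFS from vertex 4 (neighbors processed in ascending order):
Visit order: 4, 2, 3, 9, 1, 0, 6, 7, 5, 8, 11, 10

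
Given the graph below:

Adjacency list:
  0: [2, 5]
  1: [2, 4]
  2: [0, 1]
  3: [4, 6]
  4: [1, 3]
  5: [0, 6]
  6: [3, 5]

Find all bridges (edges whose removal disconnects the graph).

No bridges found. The graph is 2-edge-connected (no single edge removal disconnects it).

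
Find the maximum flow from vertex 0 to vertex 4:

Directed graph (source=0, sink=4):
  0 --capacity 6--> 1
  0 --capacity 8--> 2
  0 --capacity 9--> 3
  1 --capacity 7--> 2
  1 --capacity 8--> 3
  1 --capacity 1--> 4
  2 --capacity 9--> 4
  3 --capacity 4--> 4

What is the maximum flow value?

Computing max flow:
  Flow on (0->1): 2/6
  Flow on (0->2): 8/8
  Flow on (0->3): 4/9
  Flow on (1->2): 1/7
  Flow on (1->4): 1/1
  Flow on (2->4): 9/9
  Flow on (3->4): 4/4
Maximum flow = 14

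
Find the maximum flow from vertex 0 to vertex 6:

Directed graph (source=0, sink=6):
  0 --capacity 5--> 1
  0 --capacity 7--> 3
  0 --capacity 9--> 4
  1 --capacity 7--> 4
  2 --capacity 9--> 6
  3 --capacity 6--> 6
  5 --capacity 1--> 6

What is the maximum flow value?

Computing max flow:
  Flow on (0->3): 6/7
  Flow on (3->6): 6/6
Maximum flow = 6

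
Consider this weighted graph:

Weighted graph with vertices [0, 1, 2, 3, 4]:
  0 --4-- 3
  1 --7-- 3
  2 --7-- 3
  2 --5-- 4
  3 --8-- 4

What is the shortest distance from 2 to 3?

Using Dijkstra's algorithm from vertex 2:
Shortest path: 2 -> 3
Total weight: 7 = 7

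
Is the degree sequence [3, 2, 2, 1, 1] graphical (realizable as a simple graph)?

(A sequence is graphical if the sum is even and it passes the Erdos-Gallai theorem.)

Sum of degrees = 9. Sum is odd, so the sequence is NOT graphical.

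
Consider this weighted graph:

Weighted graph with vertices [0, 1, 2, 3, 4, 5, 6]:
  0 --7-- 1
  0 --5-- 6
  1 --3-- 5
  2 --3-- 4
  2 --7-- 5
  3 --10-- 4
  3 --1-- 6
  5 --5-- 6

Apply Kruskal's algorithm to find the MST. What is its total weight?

Applying Kruskal's algorithm (sort edges by weight, add if no cycle):
  Add (3,6) w=1
  Add (1,5) w=3
  Add (2,4) w=3
  Add (0,6) w=5
  Add (5,6) w=5
  Skip (0,1) w=7 (creates cycle)
  Add (2,5) w=7
  Skip (3,4) w=10 (creates cycle)
MST weight = 24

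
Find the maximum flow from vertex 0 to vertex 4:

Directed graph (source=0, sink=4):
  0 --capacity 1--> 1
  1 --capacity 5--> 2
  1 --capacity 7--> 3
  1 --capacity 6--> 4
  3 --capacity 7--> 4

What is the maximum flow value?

Computing max flow:
  Flow on (0->1): 1/1
  Flow on (1->4): 1/6
Maximum flow = 1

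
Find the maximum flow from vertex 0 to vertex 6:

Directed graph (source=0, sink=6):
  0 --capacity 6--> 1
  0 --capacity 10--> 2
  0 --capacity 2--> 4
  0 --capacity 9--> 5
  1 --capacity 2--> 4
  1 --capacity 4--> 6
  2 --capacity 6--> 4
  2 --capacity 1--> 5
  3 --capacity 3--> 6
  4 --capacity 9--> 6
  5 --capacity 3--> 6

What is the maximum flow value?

Computing max flow:
  Flow on (0->1): 6/6
  Flow on (0->2): 7/10
  Flow on (0->4): 1/2
  Flow on (0->5): 2/9
  Flow on (1->4): 2/2
  Flow on (1->6): 4/4
  Flow on (2->4): 6/6
  Flow on (2->5): 1/1
  Flow on (4->6): 9/9
  Flow on (5->6): 3/3
Maximum flow = 16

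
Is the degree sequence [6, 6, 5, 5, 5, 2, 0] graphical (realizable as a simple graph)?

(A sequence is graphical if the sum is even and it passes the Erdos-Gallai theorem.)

Sum of degrees = 29. Sum is odd, so the sequence is NOT graphical.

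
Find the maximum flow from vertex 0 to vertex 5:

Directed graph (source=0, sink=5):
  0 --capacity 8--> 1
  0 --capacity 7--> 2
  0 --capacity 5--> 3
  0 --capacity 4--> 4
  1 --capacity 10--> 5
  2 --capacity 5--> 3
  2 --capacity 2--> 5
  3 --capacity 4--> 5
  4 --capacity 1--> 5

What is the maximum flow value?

Computing max flow:
  Flow on (0->1): 8/8
  Flow on (0->2): 2/7
  Flow on (0->3): 4/5
  Flow on (0->4): 1/4
  Flow on (1->5): 8/10
  Flow on (2->5): 2/2
  Flow on (3->5): 4/4
  Flow on (4->5): 1/1
Maximum flow = 15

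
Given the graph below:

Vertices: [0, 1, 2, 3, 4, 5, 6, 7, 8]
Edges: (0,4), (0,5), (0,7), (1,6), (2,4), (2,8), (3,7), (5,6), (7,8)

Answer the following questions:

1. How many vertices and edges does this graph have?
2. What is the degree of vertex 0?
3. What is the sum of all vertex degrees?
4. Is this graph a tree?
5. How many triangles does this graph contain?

Count: 9 vertices, 9 edges.
Vertex 0 has neighbors [4, 5, 7], degree = 3.
Handshaking lemma: 2 * 9 = 18.
A tree on 9 vertices has 8 edges. This graph has 9 edges (1 extra). Not a tree.
Number of triangles = 0.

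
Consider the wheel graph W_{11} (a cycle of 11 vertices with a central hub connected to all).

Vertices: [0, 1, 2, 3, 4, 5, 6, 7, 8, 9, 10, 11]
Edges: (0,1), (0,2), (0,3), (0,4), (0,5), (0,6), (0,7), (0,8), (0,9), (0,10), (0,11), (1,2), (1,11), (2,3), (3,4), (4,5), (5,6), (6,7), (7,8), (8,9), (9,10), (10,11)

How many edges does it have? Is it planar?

Wheel graph W_{11}: 11 cycle edges + 11 spoke edges = 22 edges.
Total vertices: 12.
The graph is planar.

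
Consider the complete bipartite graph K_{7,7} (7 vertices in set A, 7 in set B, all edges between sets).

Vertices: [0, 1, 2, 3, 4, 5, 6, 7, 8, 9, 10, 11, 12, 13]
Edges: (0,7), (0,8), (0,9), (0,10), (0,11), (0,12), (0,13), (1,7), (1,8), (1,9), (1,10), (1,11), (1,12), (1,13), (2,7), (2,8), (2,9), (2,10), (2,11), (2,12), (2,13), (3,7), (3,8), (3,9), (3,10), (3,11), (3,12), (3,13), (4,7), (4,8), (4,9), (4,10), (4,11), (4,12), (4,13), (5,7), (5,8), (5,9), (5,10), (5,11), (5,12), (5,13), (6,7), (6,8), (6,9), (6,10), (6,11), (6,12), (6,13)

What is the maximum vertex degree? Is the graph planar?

Set-A vertices have degree 7; set-B vertices have degree 7. Maximum degree = max(7,7) = 7.
K_{7,7} contains K_{3,3} as a subgraph (since both sides have >= 3 vertices); by Kuratowski's theorem it is not planar.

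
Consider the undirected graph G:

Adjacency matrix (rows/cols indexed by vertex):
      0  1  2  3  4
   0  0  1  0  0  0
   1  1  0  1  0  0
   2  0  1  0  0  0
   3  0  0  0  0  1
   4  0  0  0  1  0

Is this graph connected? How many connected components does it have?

Checking connectivity: the graph has 2 connected component(s).
Components: [[0, 1, 2], [3, 4]]. The graph is NOT connected.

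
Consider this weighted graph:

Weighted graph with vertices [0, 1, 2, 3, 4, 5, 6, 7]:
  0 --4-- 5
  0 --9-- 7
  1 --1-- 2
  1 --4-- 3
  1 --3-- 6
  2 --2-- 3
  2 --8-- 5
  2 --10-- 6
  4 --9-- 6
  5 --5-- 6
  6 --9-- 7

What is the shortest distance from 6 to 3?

Using Dijkstra's algorithm from vertex 6:
Shortest path: 6 -> 1 -> 2 -> 3
Total weight: 3 + 1 + 2 = 6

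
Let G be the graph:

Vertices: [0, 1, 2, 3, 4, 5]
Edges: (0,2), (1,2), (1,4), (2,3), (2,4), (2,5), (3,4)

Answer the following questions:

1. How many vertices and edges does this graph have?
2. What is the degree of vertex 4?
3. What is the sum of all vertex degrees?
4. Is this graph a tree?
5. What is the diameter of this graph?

Count: 6 vertices, 7 edges.
Vertex 4 has neighbors [1, 2, 3], degree = 3.
Handshaking lemma: 2 * 7 = 14.
A tree on 6 vertices has 5 edges. This graph has 7 edges (2 extra). Not a tree.
Diameter (longest shortest path) = 2.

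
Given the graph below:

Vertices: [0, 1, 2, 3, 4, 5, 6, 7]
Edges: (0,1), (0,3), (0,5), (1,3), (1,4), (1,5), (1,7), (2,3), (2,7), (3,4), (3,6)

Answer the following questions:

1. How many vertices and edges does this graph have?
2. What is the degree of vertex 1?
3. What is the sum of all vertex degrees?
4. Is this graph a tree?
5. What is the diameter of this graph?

Count: 8 vertices, 11 edges.
Vertex 1 has neighbors [0, 3, 4, 5, 7], degree = 5.
Handshaking lemma: 2 * 11 = 22.
A tree on 8 vertices has 7 edges. This graph has 11 edges (4 extra). Not a tree.
Diameter (longest shortest path) = 3.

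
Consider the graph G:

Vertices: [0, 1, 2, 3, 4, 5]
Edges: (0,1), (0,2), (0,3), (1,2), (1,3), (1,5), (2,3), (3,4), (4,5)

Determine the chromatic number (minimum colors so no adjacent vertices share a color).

The graph has a maximum clique of size 4 (lower bound on chromatic number).
A valid 4-coloring: {0: 2, 1: 0, 2: 3, 3: 1, 4: 0, 5: 1}.
Chromatic number = 4.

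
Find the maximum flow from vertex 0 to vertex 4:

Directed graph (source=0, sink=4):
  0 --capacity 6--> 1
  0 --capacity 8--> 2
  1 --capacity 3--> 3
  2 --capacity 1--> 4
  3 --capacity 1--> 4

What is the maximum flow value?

Computing max flow:
  Flow on (0->1): 1/6
  Flow on (0->2): 1/8
  Flow on (1->3): 1/3
  Flow on (2->4): 1/1
  Flow on (3->4): 1/1
Maximum flow = 2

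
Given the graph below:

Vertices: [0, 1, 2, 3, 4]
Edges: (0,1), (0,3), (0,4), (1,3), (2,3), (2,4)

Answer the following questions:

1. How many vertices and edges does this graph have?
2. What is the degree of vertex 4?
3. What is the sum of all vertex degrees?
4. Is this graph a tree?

Count: 5 vertices, 6 edges.
Vertex 4 has neighbors [0, 2], degree = 2.
Handshaking lemma: 2 * 6 = 12.
A tree on 5 vertices has 4 edges. This graph has 6 edges (2 extra). Not a tree.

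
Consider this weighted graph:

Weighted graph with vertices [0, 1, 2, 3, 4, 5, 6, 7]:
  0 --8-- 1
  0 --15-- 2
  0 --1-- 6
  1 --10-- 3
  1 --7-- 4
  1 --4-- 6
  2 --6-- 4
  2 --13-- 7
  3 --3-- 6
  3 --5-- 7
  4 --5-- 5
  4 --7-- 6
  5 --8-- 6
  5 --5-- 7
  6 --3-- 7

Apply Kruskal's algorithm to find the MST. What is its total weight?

Applying Kruskal's algorithm (sort edges by weight, add if no cycle):
  Add (0,6) w=1
  Add (3,6) w=3
  Add (6,7) w=3
  Add (1,6) w=4
  Skip (3,7) w=5 (creates cycle)
  Add (4,5) w=5
  Add (5,7) w=5
  Add (2,4) w=6
  Skip (1,4) w=7 (creates cycle)
  Skip (4,6) w=7 (creates cycle)
  Skip (0,1) w=8 (creates cycle)
  Skip (5,6) w=8 (creates cycle)
  Skip (1,3) w=10 (creates cycle)
  Skip (2,7) w=13 (creates cycle)
  Skip (0,2) w=15 (creates cycle)
MST weight = 27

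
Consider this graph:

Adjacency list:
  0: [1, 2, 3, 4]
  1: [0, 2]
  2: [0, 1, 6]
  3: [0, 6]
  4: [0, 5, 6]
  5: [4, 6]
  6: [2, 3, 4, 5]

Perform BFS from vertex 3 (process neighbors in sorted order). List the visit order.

BFS from vertex 3 (neighbors processed in ascending order):
Visit order: 3, 0, 6, 1, 2, 4, 5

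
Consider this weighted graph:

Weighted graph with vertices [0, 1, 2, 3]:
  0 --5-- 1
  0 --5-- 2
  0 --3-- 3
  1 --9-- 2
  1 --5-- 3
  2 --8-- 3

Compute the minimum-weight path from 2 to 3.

Using Dijkstra's algorithm from vertex 2:
Shortest path: 2 -> 3
Total weight: 8 = 8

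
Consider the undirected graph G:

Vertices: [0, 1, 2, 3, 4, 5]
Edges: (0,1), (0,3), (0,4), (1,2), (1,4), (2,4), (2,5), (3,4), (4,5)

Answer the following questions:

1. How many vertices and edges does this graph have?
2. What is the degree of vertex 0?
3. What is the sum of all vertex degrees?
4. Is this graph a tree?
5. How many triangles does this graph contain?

Count: 6 vertices, 9 edges.
Vertex 0 has neighbors [1, 3, 4], degree = 3.
Handshaking lemma: 2 * 9 = 18.
A tree on 6 vertices has 5 edges. This graph has 9 edges (4 extra). Not a tree.
Number of triangles = 4.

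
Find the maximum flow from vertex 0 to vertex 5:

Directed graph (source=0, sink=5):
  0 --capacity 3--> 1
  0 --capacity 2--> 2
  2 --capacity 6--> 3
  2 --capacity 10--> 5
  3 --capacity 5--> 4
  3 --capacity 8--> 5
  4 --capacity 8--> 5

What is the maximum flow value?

Computing max flow:
  Flow on (0->2): 2/2
  Flow on (2->5): 2/10
Maximum flow = 2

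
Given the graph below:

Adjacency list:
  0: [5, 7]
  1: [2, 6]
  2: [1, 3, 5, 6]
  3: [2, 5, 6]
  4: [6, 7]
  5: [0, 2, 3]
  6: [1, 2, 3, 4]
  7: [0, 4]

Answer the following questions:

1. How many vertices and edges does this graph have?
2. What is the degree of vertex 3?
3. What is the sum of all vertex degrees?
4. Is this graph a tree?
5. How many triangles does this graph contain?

Count: 8 vertices, 11 edges.
Vertex 3 has neighbors [2, 5, 6], degree = 3.
Handshaking lemma: 2 * 11 = 22.
A tree on 8 vertices has 7 edges. This graph has 11 edges (4 extra). Not a tree.
Number of triangles = 3.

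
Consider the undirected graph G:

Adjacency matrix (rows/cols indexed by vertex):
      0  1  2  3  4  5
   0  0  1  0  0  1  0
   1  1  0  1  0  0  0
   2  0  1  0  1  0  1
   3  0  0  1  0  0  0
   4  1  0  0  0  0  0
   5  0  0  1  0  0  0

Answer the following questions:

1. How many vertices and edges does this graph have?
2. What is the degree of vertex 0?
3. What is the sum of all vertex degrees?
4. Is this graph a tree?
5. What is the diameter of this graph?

Count: 6 vertices, 5 edges.
Vertex 0 has neighbors [1, 4], degree = 2.
Handshaking lemma: 2 * 5 = 10.
A graph is a tree iff it is connected and has exactly n-1 edges. This graph is connected (all 6 vertices in one component) and has 6-1 = 5 edges. It is a tree.
Diameter (longest shortest path) = 4.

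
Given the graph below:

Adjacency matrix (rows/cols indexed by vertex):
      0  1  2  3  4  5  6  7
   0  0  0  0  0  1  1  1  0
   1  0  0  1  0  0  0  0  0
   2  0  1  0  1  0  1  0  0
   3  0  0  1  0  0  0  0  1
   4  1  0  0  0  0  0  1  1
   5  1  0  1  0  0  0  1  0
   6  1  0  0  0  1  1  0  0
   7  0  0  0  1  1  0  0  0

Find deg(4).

Vertex 4 has neighbors [0, 6, 7], so deg(4) = 3.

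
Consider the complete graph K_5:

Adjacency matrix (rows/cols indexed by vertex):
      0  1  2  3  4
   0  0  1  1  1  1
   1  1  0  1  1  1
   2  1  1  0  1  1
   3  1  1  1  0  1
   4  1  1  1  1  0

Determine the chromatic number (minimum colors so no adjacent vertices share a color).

In K_5, every vertex is adjacent to every other vertex.
Each vertex needs a unique color.
Chromatic number = 5.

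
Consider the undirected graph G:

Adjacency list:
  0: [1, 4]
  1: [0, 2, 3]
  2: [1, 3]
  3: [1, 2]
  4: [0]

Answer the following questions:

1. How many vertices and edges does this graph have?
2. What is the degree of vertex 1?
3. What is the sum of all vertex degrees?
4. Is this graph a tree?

Count: 5 vertices, 5 edges.
Vertex 1 has neighbors [0, 2, 3], degree = 3.
Handshaking lemma: 2 * 5 = 10.
A tree on 5 vertices has 4 edges. This graph has 5 edges (1 extra). Not a tree.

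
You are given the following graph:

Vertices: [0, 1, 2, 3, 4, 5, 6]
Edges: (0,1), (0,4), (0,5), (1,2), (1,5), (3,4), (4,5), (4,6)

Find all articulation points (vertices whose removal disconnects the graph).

An articulation point is a vertex whose removal disconnects the graph.
Articulation points: [1, 4]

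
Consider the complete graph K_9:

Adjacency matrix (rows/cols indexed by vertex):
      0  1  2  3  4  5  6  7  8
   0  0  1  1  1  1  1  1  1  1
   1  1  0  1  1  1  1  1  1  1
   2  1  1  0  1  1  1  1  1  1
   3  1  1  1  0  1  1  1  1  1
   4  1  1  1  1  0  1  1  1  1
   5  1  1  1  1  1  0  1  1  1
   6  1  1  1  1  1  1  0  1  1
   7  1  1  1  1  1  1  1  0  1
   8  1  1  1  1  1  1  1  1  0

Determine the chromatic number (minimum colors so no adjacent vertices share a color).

In K_9, every vertex is adjacent to every other vertex.
Each vertex needs a unique color.
Chromatic number = 9.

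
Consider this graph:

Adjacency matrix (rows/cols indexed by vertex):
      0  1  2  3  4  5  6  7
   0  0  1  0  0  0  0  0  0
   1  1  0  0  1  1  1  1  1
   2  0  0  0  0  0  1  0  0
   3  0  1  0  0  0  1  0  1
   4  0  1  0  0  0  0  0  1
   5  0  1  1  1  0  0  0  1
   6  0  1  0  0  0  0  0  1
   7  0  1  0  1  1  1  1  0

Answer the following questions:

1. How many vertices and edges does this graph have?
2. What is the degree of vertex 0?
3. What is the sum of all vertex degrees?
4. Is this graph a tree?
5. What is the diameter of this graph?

Count: 8 vertices, 12 edges.
Vertex 0 has neighbors [1], degree = 1.
Handshaking lemma: 2 * 12 = 24.
A tree on 8 vertices has 7 edges. This graph has 12 edges (5 extra). Not a tree.
Diameter (longest shortest path) = 3.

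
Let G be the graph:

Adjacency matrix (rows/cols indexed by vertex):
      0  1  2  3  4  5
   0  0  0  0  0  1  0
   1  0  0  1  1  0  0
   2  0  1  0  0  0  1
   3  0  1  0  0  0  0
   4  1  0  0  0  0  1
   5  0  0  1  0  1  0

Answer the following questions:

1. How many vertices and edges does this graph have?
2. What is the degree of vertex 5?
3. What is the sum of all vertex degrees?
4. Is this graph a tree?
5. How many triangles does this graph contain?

Count: 6 vertices, 5 edges.
Vertex 5 has neighbors [2, 4], degree = 2.
Handshaking lemma: 2 * 5 = 10.
A graph is a tree iff it is connected and has exactly n-1 edges. This graph is connected (all 6 vertices in one component) and has 6-1 = 5 edges. It is a tree.
Number of triangles = 0.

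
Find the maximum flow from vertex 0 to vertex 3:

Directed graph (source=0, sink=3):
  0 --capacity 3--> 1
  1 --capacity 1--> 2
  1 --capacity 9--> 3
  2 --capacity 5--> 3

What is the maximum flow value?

Computing max flow:
  Flow on (0->1): 3/3
  Flow on (1->3): 3/9
Maximum flow = 3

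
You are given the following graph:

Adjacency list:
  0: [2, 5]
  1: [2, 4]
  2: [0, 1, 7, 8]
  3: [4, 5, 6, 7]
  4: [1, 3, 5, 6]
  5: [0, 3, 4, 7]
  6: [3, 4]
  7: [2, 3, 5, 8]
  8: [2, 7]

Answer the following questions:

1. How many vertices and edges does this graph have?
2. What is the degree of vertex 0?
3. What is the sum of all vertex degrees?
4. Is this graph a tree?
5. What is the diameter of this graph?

Count: 9 vertices, 14 edges.
Vertex 0 has neighbors [2, 5], degree = 2.
Handshaking lemma: 2 * 14 = 28.
A tree on 9 vertices has 8 edges. This graph has 14 edges (6 extra). Not a tree.
Diameter (longest shortest path) = 3.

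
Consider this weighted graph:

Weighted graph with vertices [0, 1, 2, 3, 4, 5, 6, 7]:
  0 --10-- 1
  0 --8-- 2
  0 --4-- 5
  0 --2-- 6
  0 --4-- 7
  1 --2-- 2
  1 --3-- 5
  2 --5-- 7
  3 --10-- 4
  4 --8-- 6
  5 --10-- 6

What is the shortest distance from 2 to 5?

Using Dijkstra's algorithm from vertex 2:
Shortest path: 2 -> 1 -> 5
Total weight: 2 + 3 = 5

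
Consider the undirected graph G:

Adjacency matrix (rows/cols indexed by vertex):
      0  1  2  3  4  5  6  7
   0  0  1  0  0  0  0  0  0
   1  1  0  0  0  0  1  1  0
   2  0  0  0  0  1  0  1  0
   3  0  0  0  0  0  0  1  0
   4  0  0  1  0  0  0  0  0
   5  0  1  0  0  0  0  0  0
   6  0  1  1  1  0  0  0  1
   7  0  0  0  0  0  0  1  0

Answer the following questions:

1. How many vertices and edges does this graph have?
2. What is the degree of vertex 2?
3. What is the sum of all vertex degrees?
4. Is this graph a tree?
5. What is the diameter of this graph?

Count: 8 vertices, 7 edges.
Vertex 2 has neighbors [4, 6], degree = 2.
Handshaking lemma: 2 * 7 = 14.
A graph is a tree iff it is connected and has exactly n-1 edges. This graph is connected (all 8 vertices in one component) and has 8-1 = 7 edges. It is a tree.
Diameter (longest shortest path) = 4.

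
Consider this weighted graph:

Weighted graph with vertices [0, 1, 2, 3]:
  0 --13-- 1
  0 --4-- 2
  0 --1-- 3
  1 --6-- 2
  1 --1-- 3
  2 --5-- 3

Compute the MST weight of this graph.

Applying Kruskal's algorithm (sort edges by weight, add if no cycle):
  Add (0,3) w=1
  Add (1,3) w=1
  Add (0,2) w=4
  Skip (2,3) w=5 (creates cycle)
  Skip (1,2) w=6 (creates cycle)
  Skip (0,1) w=13 (creates cycle)
MST weight = 6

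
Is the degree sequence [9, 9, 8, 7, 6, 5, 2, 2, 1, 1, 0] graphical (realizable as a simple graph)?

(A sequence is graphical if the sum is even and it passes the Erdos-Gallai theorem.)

Sum of degrees = 50. Sum is even but fails Erdos-Gallai. The sequence is NOT graphical.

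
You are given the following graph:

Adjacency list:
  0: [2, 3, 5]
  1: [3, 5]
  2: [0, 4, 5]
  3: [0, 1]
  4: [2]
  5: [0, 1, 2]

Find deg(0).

Vertex 0 has neighbors [2, 3, 5], so deg(0) = 3.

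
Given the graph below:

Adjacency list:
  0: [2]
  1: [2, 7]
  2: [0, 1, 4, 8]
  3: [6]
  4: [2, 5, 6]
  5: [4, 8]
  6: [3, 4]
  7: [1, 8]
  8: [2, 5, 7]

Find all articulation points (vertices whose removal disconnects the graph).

An articulation point is a vertex whose removal disconnects the graph.
Articulation points: [2, 4, 6]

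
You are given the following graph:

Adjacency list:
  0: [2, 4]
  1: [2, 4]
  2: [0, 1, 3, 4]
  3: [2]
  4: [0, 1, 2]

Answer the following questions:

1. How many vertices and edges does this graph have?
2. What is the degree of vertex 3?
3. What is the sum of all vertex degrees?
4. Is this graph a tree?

Count: 5 vertices, 6 edges.
Vertex 3 has neighbors [2], degree = 1.
Handshaking lemma: 2 * 6 = 12.
A tree on 5 vertices has 4 edges. This graph has 6 edges (2 extra). Not a tree.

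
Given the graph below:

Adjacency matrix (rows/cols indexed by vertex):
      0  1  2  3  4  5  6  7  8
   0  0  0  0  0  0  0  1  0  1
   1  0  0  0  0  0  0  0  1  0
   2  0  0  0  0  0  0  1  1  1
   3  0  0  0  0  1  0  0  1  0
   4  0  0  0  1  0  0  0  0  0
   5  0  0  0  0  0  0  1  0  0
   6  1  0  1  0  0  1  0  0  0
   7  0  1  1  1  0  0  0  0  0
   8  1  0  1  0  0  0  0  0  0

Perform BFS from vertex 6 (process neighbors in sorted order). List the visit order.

BFS from vertex 6 (neighbors processed in ascending order):
Visit order: 6, 0, 2, 5, 8, 7, 1, 3, 4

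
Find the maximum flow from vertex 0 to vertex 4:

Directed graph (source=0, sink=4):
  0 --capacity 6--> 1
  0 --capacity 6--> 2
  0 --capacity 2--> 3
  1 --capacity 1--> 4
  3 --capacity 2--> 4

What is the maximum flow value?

Computing max flow:
  Flow on (0->1): 1/6
  Flow on (0->3): 2/2
  Flow on (1->4): 1/1
  Flow on (3->4): 2/2
Maximum flow = 3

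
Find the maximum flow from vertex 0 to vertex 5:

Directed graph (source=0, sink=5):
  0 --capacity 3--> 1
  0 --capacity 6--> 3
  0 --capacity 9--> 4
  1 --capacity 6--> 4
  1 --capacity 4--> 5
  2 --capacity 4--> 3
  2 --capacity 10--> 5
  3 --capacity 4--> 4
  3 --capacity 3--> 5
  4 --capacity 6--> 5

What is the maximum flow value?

Computing max flow:
  Flow on (0->1): 3/3
  Flow on (0->3): 3/6
  Flow on (0->4): 6/9
  Flow on (1->5): 3/4
  Flow on (3->5): 3/3
  Flow on (4->5): 6/6
Maximum flow = 12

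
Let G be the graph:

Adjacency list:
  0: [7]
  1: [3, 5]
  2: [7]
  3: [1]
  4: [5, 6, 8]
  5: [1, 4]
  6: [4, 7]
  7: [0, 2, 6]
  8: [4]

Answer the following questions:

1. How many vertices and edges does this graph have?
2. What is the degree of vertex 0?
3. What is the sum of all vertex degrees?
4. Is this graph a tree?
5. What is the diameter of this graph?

Count: 9 vertices, 8 edges.
Vertex 0 has neighbors [7], degree = 1.
Handshaking lemma: 2 * 8 = 16.
A graph is a tree iff it is connected and has exactly n-1 edges. This graph is connected (all 9 vertices in one component) and has 9-1 = 8 edges. It is a tree.
Diameter (longest shortest path) = 6.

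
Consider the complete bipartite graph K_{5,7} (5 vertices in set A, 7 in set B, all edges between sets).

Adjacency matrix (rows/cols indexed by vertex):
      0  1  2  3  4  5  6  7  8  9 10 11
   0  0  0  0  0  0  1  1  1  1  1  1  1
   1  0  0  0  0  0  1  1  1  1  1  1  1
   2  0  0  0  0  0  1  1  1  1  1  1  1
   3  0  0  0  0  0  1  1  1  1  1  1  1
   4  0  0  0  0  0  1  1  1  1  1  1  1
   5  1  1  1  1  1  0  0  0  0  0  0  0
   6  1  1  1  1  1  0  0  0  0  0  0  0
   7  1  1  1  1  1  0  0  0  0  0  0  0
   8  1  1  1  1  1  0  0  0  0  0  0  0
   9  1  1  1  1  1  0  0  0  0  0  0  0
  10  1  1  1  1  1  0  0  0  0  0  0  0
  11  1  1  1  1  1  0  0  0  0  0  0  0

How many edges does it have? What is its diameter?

K_{5,7} has 5 * 7 = 35 edges.
Any vertex reaches any opposite-side vertex in 1 step; same-side vertices reach in 2 steps via any opposite-side vertex.
Diameter = 2.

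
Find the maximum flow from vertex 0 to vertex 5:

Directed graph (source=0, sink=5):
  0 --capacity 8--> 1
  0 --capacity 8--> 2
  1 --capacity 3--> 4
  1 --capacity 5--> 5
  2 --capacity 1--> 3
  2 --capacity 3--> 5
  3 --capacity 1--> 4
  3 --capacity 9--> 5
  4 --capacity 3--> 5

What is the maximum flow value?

Computing max flow:
  Flow on (0->1): 8/8
  Flow on (0->2): 4/8
  Flow on (1->4): 3/3
  Flow on (1->5): 5/5
  Flow on (2->3): 1/1
  Flow on (2->5): 3/3
  Flow on (3->5): 1/9
  Flow on (4->5): 3/3
Maximum flow = 12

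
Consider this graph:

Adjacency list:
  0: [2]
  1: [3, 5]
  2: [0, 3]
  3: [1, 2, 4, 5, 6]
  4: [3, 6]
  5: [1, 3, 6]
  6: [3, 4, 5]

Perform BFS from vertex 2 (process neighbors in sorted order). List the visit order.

BFS from vertex 2 (neighbors processed in ascending order):
Visit order: 2, 0, 3, 1, 4, 5, 6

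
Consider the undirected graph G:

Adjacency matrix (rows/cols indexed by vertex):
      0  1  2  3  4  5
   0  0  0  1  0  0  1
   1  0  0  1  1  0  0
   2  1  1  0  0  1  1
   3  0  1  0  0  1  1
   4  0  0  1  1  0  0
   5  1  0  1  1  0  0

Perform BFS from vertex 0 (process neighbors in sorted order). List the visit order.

BFS from vertex 0 (neighbors processed in ascending order):
Visit order: 0, 2, 5, 1, 4, 3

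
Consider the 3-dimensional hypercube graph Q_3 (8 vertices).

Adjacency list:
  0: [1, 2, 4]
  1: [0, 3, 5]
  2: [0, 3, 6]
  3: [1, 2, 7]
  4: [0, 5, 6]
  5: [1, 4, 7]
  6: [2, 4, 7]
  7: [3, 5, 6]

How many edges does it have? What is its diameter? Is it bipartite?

The 3-dimensional hypercube Q_3 has 8 vertices and each vertex has degree 3.
Total edges = 8 * 3 / 2 = 12.
Diameter = 3 (max Hamming distance between binary labels).
Hypercubes are bipartite (partition by parity of binary representation).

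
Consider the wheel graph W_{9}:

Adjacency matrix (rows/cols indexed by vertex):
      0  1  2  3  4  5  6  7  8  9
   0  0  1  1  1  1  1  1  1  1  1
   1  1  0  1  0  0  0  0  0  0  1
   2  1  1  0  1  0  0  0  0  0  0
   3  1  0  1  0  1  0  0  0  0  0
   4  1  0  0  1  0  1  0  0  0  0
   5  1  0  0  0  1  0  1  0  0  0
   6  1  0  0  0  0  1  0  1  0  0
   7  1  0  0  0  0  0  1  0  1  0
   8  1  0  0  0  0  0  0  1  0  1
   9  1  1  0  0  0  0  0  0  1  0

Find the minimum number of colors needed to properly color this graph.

W_{9} = C_{9} plus a hub adjacent to every cycle vertex.
The outer cycle needs 3 colors (odd cycle); the hub is adjacent to all of them so needs a fresh color.
Chromatic number = 3 + 1 = 4.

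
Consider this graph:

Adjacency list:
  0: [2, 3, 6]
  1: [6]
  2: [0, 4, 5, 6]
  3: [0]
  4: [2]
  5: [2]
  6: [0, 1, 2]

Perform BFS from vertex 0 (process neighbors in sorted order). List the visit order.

BFS from vertex 0 (neighbors processed in ascending order):
Visit order: 0, 2, 3, 6, 4, 5, 1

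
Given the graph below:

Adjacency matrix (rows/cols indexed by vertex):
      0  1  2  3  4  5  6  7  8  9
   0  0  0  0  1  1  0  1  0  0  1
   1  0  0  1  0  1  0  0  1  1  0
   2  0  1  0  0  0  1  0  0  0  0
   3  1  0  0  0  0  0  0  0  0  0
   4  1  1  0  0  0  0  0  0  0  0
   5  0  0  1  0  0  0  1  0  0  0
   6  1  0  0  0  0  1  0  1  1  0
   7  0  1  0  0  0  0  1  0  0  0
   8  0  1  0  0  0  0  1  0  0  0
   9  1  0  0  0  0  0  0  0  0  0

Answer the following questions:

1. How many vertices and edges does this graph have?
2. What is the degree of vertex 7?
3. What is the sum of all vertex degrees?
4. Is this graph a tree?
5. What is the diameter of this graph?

Count: 10 vertices, 12 edges.
Vertex 7 has neighbors [1, 6], degree = 2.
Handshaking lemma: 2 * 12 = 24.
A tree on 10 vertices has 9 edges. This graph has 12 edges (3 extra). Not a tree.
Diameter (longest shortest path) = 4.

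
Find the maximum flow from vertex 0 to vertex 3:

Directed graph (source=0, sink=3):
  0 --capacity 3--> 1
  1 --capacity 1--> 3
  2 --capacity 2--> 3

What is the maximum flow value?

Computing max flow:
  Flow on (0->1): 1/3
  Flow on (1->3): 1/1
Maximum flow = 1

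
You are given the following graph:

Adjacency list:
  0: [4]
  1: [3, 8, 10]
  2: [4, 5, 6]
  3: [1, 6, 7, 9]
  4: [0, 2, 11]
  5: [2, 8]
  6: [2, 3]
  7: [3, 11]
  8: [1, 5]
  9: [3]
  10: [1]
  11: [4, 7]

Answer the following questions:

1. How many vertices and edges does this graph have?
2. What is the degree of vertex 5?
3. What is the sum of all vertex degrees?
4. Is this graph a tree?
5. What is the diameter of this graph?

Count: 12 vertices, 13 edges.
Vertex 5 has neighbors [2, 8], degree = 2.
Handshaking lemma: 2 * 13 = 26.
A tree on 12 vertices has 11 edges. This graph has 13 edges (2 extra). Not a tree.
Diameter (longest shortest path) = 6.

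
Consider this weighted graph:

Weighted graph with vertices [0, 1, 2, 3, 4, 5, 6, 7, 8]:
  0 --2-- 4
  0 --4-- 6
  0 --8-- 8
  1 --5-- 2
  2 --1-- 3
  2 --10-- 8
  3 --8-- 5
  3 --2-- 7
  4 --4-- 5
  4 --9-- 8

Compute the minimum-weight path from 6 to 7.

Using Dijkstra's algorithm from vertex 6:
Shortest path: 6 -> 0 -> 4 -> 5 -> 3 -> 7
Total weight: 4 + 2 + 4 + 8 + 2 = 20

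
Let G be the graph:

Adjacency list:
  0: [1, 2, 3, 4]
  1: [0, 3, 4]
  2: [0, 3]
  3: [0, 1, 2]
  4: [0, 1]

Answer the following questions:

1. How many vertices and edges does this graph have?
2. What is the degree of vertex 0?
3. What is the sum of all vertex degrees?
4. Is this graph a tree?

Count: 5 vertices, 7 edges.
Vertex 0 has neighbors [1, 2, 3, 4], degree = 4.
Handshaking lemma: 2 * 7 = 14.
A tree on 5 vertices has 4 edges. This graph has 7 edges (3 extra). Not a tree.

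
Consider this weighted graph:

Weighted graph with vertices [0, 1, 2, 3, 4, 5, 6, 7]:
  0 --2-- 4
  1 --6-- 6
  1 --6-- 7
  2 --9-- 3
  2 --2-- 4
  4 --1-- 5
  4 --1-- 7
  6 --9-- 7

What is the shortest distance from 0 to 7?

Using Dijkstra's algorithm from vertex 0:
Shortest path: 0 -> 4 -> 7
Total weight: 2 + 1 = 3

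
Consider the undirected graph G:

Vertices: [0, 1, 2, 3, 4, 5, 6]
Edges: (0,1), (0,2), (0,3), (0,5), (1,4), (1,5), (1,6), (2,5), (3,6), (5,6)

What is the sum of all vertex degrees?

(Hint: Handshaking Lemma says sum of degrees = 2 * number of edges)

Count edges: 10 edges.
By Handshaking Lemma: sum of degrees = 2 * 10 = 20.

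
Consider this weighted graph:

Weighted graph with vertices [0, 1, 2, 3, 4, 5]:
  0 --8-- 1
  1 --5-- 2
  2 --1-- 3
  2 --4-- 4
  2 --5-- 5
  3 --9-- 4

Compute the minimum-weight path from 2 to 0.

Using Dijkstra's algorithm from vertex 2:
Shortest path: 2 -> 1 -> 0
Total weight: 5 + 8 = 13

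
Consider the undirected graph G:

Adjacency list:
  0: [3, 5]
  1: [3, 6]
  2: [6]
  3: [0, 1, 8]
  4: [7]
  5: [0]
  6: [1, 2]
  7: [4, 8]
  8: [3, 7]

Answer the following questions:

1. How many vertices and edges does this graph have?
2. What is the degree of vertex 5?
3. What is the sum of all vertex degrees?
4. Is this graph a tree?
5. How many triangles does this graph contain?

Count: 9 vertices, 8 edges.
Vertex 5 has neighbors [0], degree = 1.
Handshaking lemma: 2 * 8 = 16.
A graph is a tree iff it is connected and has exactly n-1 edges. This graph is connected (all 9 vertices in one component) and has 9-1 = 8 edges. It is a tree.
Number of triangles = 0.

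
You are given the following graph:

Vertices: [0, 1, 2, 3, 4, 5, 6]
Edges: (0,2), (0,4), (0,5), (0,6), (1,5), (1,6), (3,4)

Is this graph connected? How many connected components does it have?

Checking connectivity: the graph has 1 connected component(s).
All vertices are reachable from each other. The graph IS connected.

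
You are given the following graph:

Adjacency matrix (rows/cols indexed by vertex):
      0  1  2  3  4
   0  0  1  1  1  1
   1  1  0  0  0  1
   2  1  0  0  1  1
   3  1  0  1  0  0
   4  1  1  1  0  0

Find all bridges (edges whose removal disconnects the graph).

No bridges found. The graph is 2-edge-connected (no single edge removal disconnects it).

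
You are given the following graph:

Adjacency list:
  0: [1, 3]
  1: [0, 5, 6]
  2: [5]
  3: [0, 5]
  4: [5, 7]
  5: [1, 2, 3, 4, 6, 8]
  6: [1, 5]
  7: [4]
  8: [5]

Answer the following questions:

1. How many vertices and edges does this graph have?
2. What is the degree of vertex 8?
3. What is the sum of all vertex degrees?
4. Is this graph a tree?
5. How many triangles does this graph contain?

Count: 9 vertices, 10 edges.
Vertex 8 has neighbors [5], degree = 1.
Handshaking lemma: 2 * 10 = 20.
A tree on 9 vertices has 8 edges. This graph has 10 edges (2 extra). Not a tree.
Number of triangles = 1.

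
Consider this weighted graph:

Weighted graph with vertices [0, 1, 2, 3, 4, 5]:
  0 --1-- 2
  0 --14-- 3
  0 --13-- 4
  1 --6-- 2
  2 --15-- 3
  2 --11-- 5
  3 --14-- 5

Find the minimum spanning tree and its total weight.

Applying Kruskal's algorithm (sort edges by weight, add if no cycle):
  Add (0,2) w=1
  Add (1,2) w=6
  Add (2,5) w=11
  Add (0,4) w=13
  Add (0,3) w=14
  Skip (3,5) w=14 (creates cycle)
  Skip (2,3) w=15 (creates cycle)
MST weight = 45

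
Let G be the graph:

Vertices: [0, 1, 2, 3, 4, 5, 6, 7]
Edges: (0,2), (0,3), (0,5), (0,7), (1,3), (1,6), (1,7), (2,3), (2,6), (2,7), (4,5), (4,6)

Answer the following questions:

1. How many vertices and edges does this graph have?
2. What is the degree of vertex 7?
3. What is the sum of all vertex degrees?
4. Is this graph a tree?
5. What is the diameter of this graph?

Count: 8 vertices, 12 edges.
Vertex 7 has neighbors [0, 1, 2], degree = 3.
Handshaking lemma: 2 * 12 = 24.
A tree on 8 vertices has 7 edges. This graph has 12 edges (5 extra). Not a tree.
Diameter (longest shortest path) = 3.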